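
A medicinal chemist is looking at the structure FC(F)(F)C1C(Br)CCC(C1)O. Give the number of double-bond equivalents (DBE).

Degree of unsaturation = (number of rings) + (number of π bonds).
Ring closures in the SMILES: 1.
π bonds: none → 0 DoU from unsaturation.
Total DoU = 1 + 0 = 1.

1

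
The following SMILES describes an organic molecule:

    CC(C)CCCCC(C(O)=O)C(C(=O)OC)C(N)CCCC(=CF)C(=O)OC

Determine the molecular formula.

C20H34FNO6

Walk through each heavy atom and fill implicit hydrogens from standard valence (C 4, N 3, O 2, S 2, halogen 1):
  atom 1: C, bond orders sum to 1 (valence 4) → 3 H
  atom 2: C, bond orders sum to 3 (valence 4) → 1 H
  atom 3: C, bond orders sum to 1 (valence 4) → 3 H
  atom 4: C, bond orders sum to 2 (valence 4) → 2 H
  atom 5: C, bond orders sum to 2 (valence 4) → 2 H
  atom 6: C, bond orders sum to 2 (valence 4) → 2 H
  atom 7: C, bond orders sum to 2 (valence 4) → 2 H
  atom 8: C, bond orders sum to 3 (valence 4) → 1 H
  atom 9: C, bond orders sum to 4 (valence 4) → 0 H
  atom 10: O, bond orders sum to 1 (valence 2) → 1 H
  atom 11: O, bond orders sum to 2 (valence 2) → 0 H
  atom 12: C, bond orders sum to 3 (valence 4) → 1 H
  atom 13: C, bond orders sum to 4 (valence 4) → 0 H
  atom 14: O, bond orders sum to 2 (valence 2) → 0 H
  atom 15: O, bond orders sum to 2 (valence 2) → 0 H
  atom 16: C, bond orders sum to 1 (valence 4) → 3 H
  atom 17: C, bond orders sum to 3 (valence 4) → 1 H
  atom 18: N, bond orders sum to 1 (valence 3) → 2 H
  atom 19: C, bond orders sum to 2 (valence 4) → 2 H
  atom 20: C, bond orders sum to 2 (valence 4) → 2 H
  atom 21: C, bond orders sum to 2 (valence 4) → 2 H
  atom 22: C, bond orders sum to 4 (valence 4) → 0 H
  atom 23: C, bond orders sum to 3 (valence 4) → 1 H
  atom 24: F (halogen, monovalent) → 0 H
  atom 25: C, bond orders sum to 4 (valence 4) → 0 H
  atom 26: O, bond orders sum to 2 (valence 2) → 0 H
  atom 27: O, bond orders sum to 2 (valence 2) → 0 H
  atom 28: C, bond orders sum to 1 (valence 4) → 3 H
Totals → C:20, H:34, F:1, N:1, O:6.
In Hill order: C20H34FNO6.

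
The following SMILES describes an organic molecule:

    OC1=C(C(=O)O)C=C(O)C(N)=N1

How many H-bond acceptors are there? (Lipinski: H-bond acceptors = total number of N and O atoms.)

N atoms: 2; O atoms: 4.
Lipinski HBA = 2 + 4 = 6.

6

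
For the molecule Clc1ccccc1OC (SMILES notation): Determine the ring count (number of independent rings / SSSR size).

1

In SMILES, each pair of matching ring-closure digits denotes one ring-closing bond; the number of such bonds equals the number of independent rings.
Ring-closure bonds here: 1.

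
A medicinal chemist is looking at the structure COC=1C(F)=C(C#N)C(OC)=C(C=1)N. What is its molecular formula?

Walk through each heavy atom and fill implicit hydrogens from standard valence (C 4, N 3, O 2, S 2, halogen 1):
  atom 1: C, bond orders sum to 1 (valence 4) → 3 H
  atom 2: O, bond orders sum to 2 (valence 2) → 0 H
  atom 3: C, bond orders sum to 4 (valence 4) → 0 H
  atom 4: C, bond orders sum to 4 (valence 4) → 0 H
  atom 5: F (halogen, monovalent) → 0 H
  atom 6: C, bond orders sum to 4 (valence 4) → 0 H
  atom 7: C, bond orders sum to 4 (valence 4) → 0 H
  atom 8: N, bond orders sum to 3 (valence 3) → 0 H
  atom 9: C, bond orders sum to 4 (valence 4) → 0 H
  atom 10: O, bond orders sum to 2 (valence 2) → 0 H
  atom 11: C, bond orders sum to 1 (valence 4) → 3 H
  atom 12: C, bond orders sum to 4 (valence 4) → 0 H
  atom 13: C, bond orders sum to 3 (valence 4) → 1 H
  atom 14: N, bond orders sum to 1 (valence 3) → 2 H
Totals → C:9, H:9, F:1, N:2, O:2.
In Hill order: C9H9FN2O2.

C9H9FN2O2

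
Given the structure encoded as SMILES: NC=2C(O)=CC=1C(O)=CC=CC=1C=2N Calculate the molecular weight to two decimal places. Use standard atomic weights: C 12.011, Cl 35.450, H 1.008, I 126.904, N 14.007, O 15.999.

First, the molecular formula is C10H10N2O2 (counting implicit H from valence).
  C: 10 × 12.011 = 120.110
  H: 10 × 1.008 = 10.080
  N: 2 × 14.007 = 28.014
  O: 2 × 15.999 = 31.998
Sum: 10×12.011 + 10×1.008 + 2×14.007 + 2×15.999 = 190.202 → 190.20 g/mol.

190.20 g/mol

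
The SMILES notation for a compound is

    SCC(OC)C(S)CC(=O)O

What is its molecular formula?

C6H12O3S2

Walk through each heavy atom and fill implicit hydrogens from standard valence (C 4, N 3, O 2, S 2, halogen 1):
  atom 1: S, bond orders sum to 1 (valence 2) → 1 H
  atom 2: C, bond orders sum to 2 (valence 4) → 2 H
  atom 3: C, bond orders sum to 3 (valence 4) → 1 H
  atom 4: O, bond orders sum to 2 (valence 2) → 0 H
  atom 5: C, bond orders sum to 1 (valence 4) → 3 H
  atom 6: C, bond orders sum to 3 (valence 4) → 1 H
  atom 7: S, bond orders sum to 1 (valence 2) → 1 H
  atom 8: C, bond orders sum to 2 (valence 4) → 2 H
  atom 9: C, bond orders sum to 4 (valence 4) → 0 H
  atom 10: O, bond orders sum to 2 (valence 2) → 0 H
  atom 11: O, bond orders sum to 1 (valence 2) → 1 H
Totals → C:6, H:12, O:3, S:2.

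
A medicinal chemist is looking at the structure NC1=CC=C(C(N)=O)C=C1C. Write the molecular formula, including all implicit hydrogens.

Walk through each heavy atom and fill implicit hydrogens from standard valence (C 4, N 3, O 2, S 2, halogen 1):
  atom 1: N, bond orders sum to 1 (valence 3) → 2 H
  atom 2: C, bond orders sum to 4 (valence 4) → 0 H
  atom 3: C, bond orders sum to 3 (valence 4) → 1 H
  atom 4: C, bond orders sum to 3 (valence 4) → 1 H
  atom 5: C, bond orders sum to 4 (valence 4) → 0 H
  atom 6: C, bond orders sum to 4 (valence 4) → 0 H
  atom 7: N, bond orders sum to 1 (valence 3) → 2 H
  atom 8: O, bond orders sum to 2 (valence 2) → 0 H
  atom 9: C, bond orders sum to 3 (valence 4) → 1 H
  atom 10: C, bond orders sum to 4 (valence 4) → 0 H
  atom 11: C, bond orders sum to 1 (valence 4) → 3 H
Totals → C:8, H:10, N:2, O:1.

C8H10N2O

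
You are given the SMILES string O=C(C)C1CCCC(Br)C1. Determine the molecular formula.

C8H13BrO

Walk through each heavy atom and fill implicit hydrogens from standard valence (C 4, N 3, O 2, S 2, halogen 1):
  atom 1: O, bond orders sum to 2 (valence 2) → 0 H
  atom 2: C, bond orders sum to 4 (valence 4) → 0 H
  atom 3: C, bond orders sum to 1 (valence 4) → 3 H
  atom 4: C, bond orders sum to 3 (valence 4) → 1 H
  atom 5: C, bond orders sum to 2 (valence 4) → 2 H
  atom 6: C, bond orders sum to 2 (valence 4) → 2 H
  atom 7: C, bond orders sum to 2 (valence 4) → 2 H
  atom 8: C, bond orders sum to 3 (valence 4) → 1 H
  atom 9: Br (halogen, monovalent) → 0 H
  atom 10: C, bond orders sum to 2 (valence 4) → 2 H
Totals → C:8, H:13, Br:1, O:1.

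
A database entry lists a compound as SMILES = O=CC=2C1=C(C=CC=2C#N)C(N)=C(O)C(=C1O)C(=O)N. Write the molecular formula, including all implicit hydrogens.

C13H9N3O4

Walk through each heavy atom and fill implicit hydrogens from standard valence (C 4, N 3, O 2, S 2, halogen 1):
  atom 1: O, bond orders sum to 2 (valence 2) → 0 H
  atom 2: C, bond orders sum to 3 (valence 4) → 1 H
  atom 3: C, bond orders sum to 4 (valence 4) → 0 H
  atom 4: C, bond orders sum to 4 (valence 4) → 0 H
  atom 5: C, bond orders sum to 4 (valence 4) → 0 H
  atom 6: C, bond orders sum to 3 (valence 4) → 1 H
  atom 7: C, bond orders sum to 3 (valence 4) → 1 H
  atom 8: C, bond orders sum to 4 (valence 4) → 0 H
  atom 9: C, bond orders sum to 4 (valence 4) → 0 H
  atom 10: N, bond orders sum to 3 (valence 3) → 0 H
  atom 11: C, bond orders sum to 4 (valence 4) → 0 H
  atom 12: N, bond orders sum to 1 (valence 3) → 2 H
  atom 13: C, bond orders sum to 4 (valence 4) → 0 H
  atom 14: O, bond orders sum to 1 (valence 2) → 1 H
  atom 15: C, bond orders sum to 4 (valence 4) → 0 H
  atom 16: C, bond orders sum to 4 (valence 4) → 0 H
  atom 17: O, bond orders sum to 1 (valence 2) → 1 H
  atom 18: C, bond orders sum to 4 (valence 4) → 0 H
  atom 19: O, bond orders sum to 2 (valence 2) → 0 H
  atom 20: N, bond orders sum to 1 (valence 3) → 2 H
Totals → C:13, H:9, N:3, O:4.
In Hill order: C13H9N3O4.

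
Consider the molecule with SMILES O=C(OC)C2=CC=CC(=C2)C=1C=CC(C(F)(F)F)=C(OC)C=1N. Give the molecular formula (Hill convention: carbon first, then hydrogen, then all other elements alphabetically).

C16H14F3NO3

Walk through each heavy atom and fill implicit hydrogens from standard valence (C 4, N 3, O 2, S 2, halogen 1):
  atom 1: O, bond orders sum to 2 (valence 2) → 0 H
  atom 2: C, bond orders sum to 4 (valence 4) → 0 H
  atom 3: O, bond orders sum to 2 (valence 2) → 0 H
  atom 4: C, bond orders sum to 1 (valence 4) → 3 H
  atom 5: C, bond orders sum to 4 (valence 4) → 0 H
  atom 6: C, bond orders sum to 3 (valence 4) → 1 H
  atom 7: C, bond orders sum to 3 (valence 4) → 1 H
  atom 8: C, bond orders sum to 3 (valence 4) → 1 H
  atom 9: C, bond orders sum to 4 (valence 4) → 0 H
  atom 10: C, bond orders sum to 3 (valence 4) → 1 H
  atom 11: C, bond orders sum to 4 (valence 4) → 0 H
  atom 12: C, bond orders sum to 3 (valence 4) → 1 H
  atom 13: C, bond orders sum to 3 (valence 4) → 1 H
  atom 14: C, bond orders sum to 4 (valence 4) → 0 H
  atom 15: C, bond orders sum to 4 (valence 4) → 0 H
  atom 16: F (halogen, monovalent) → 0 H
  atom 17: F (halogen, monovalent) → 0 H
  atom 18: F (halogen, monovalent) → 0 H
  atom 19: C, bond orders sum to 4 (valence 4) → 0 H
  atom 20: O, bond orders sum to 2 (valence 2) → 0 H
  atom 21: C, bond orders sum to 1 (valence 4) → 3 H
  atom 22: C, bond orders sum to 4 (valence 4) → 0 H
  atom 23: N, bond orders sum to 1 (valence 3) → 2 H
Totals → C:16, H:14, F:3, N:1, O:3.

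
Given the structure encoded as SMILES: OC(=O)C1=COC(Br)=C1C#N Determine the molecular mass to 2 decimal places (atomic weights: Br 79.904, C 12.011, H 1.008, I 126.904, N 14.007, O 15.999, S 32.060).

First, the molecular formula is C6H2BrNO3 (counting implicit H from valence).
  Br: 1 × 79.904 = 79.904
  C: 6 × 12.011 = 72.066
  H: 2 × 1.008 = 2.016
  N: 1 × 14.007 = 14.007
  O: 3 × 15.999 = 47.997
Sum: 1×79.904 + 6×12.011 + 2×1.008 + 1×14.007 + 3×15.999 = 215.990 → 215.99 g/mol.

215.99 g/mol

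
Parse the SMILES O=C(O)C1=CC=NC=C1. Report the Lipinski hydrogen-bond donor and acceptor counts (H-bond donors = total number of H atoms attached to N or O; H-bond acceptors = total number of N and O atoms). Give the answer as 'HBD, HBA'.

Donors: find every N or O and count the H atoms it carries.
  atom 1 (O): bond orders sum to 2 → 0 H
  atom 3 (O): bond orders sum to 1 → 1 H
  atom 7 (N): bond orders sum to 3 → 0 H
Lipinski HBD = 1.
Acceptors: N atoms = 1, O atoms = 2 → HBA = 3.

1, 3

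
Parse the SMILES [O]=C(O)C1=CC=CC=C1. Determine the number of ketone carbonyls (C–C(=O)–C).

0

Scan the SMILES for the ketone motif — none present.
Groups that are present: 1 carboxylic acid.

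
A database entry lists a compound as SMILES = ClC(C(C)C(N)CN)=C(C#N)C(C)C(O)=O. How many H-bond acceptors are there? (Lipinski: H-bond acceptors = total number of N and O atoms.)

N atoms: 3; O atoms: 2.
Lipinski HBA = 3 + 2 = 5.

5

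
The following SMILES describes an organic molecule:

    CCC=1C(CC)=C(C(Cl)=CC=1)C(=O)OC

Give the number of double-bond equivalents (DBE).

Molecular formula: C12H15ClO2.
DoU = (2C + 2 + N − H − X) / 2, where X is the halogen count and O/S are ignored.
    = (2·12 + 2 + 0 − 15 − 1) / 2 = 10 / 2 = 5.

5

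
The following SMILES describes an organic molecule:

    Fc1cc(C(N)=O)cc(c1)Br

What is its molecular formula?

C7H5BrFNO

Walk through each heavy atom and fill implicit hydrogens from standard valence (C 4, N 3, O 2, S 2, halogen 1); for lowercase aromatic atoms, an aromatic c carries 1 H when it has two neighbours and 0 H with three, and aromatic n carries 0 H:
  atom 1: F (halogen, monovalent) → 0 H
  atom 2: aromatic c, 3 neighbours → 0 H
  atom 3: aromatic c, 2 neighbours → 1 H
  atom 4: aromatic c, 3 neighbours → 0 H
  atom 5: C, bond orders sum to 4 (valence 4) → 0 H
  atom 6: N, bond orders sum to 1 (valence 3) → 2 H
  atom 7: O, bond orders sum to 2 (valence 2) → 0 H
  atom 8: aromatic c, 2 neighbours → 1 H
  atom 9: aromatic c, 3 neighbours → 0 H
  atom 10: aromatic c, 2 neighbours → 1 H
  atom 11: Br (halogen, monovalent) → 0 H
Totals → C:7, H:5, Br:1, F:1, N:1, O:1.
In Hill order: C7H5BrFNO.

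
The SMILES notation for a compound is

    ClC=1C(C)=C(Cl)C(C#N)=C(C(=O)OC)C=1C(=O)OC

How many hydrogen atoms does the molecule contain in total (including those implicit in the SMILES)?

Walk through each heavy atom and fill implicit hydrogens from standard valence (C 4, N 3, O 2, S 2, halogen 1):
  atom 1: Cl (halogen, monovalent) → 0 H
  atom 2: C, bond orders sum to 4 (valence 4) → 0 H
  atom 3: C, bond orders sum to 4 (valence 4) → 0 H
  atom 4: C, bond orders sum to 1 (valence 4) → 3 H
  atom 5: C, bond orders sum to 4 (valence 4) → 0 H
  atom 6: Cl (halogen, monovalent) → 0 H
  atom 7: C, bond orders sum to 4 (valence 4) → 0 H
  atom 8: C, bond orders sum to 4 (valence 4) → 0 H
  atom 9: N, bond orders sum to 3 (valence 3) → 0 H
  atom 10: C, bond orders sum to 4 (valence 4) → 0 H
  atom 11: C, bond orders sum to 4 (valence 4) → 0 H
  atom 12: O, bond orders sum to 2 (valence 2) → 0 H
  atom 13: O, bond orders sum to 2 (valence 2) → 0 H
  atom 14: C, bond orders sum to 1 (valence 4) → 3 H
  atom 15: C, bond orders sum to 4 (valence 4) → 0 H
  atom 16: C, bond orders sum to 4 (valence 4) → 0 H
  atom 17: O, bond orders sum to 2 (valence 2) → 0 H
  atom 18: O, bond orders sum to 2 (valence 2) → 0 H
  atom 19: C, bond orders sum to 1 (valence 4) → 3 H
Total hydrogens: 9.

9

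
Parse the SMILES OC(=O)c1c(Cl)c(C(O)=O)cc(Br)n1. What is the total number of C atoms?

7

Count every carbon token in the SMILES (each C, including those in ring-closure positions and inside branches).
Carbon count: 7.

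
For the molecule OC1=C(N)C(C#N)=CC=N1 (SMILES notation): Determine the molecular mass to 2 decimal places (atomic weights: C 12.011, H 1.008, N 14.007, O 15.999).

First, the molecular formula is C6H5N3O (counting implicit H from valence).
  C: 6 × 12.011 = 72.066
  H: 5 × 1.008 = 5.040
  N: 3 × 14.007 = 42.021
  O: 1 × 15.999 = 15.999
Sum: 6×12.011 + 5×1.008 + 3×14.007 + 1×15.999 = 135.126 → 135.13 g/mol.

135.13 g/mol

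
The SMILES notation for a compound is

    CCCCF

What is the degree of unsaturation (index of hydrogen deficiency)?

Degree of unsaturation = (number of rings) + (number of π bonds).
Ring closures in the SMILES: 0.
π bonds: none → 0 DoU from unsaturation.
Total DoU = 0 + 0 = 0.

0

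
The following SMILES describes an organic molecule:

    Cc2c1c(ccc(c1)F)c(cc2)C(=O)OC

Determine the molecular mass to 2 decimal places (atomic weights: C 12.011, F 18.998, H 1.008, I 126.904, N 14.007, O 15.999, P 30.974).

218.23 g/mol

First, the molecular formula is C13H11FO2 (counting implicit H from valence).
  C: 13 × 12.011 = 156.143
  F: 1 × 18.998 = 18.998
  H: 11 × 1.008 = 11.088
  O: 2 × 15.999 = 31.998
Sum: 13×12.011 + 1×18.998 + 11×1.008 + 2×15.999 = 218.227 → 218.23 g/mol.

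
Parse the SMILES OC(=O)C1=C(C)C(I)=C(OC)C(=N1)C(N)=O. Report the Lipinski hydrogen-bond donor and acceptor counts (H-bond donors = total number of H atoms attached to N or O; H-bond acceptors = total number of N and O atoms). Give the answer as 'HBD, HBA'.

3, 6

Donors: find every N or O and count the H atoms it carries.
  atom 1 (O): bond orders sum to 1 → 1 H
  atom 3 (O): bond orders sum to 2 → 0 H
  atom 10 (O): bond orders sum to 2 → 0 H
  atom 13 (N): bond orders sum to 3 → 0 H
  atom 15 (N): bond orders sum to 1 → 2 H
  atom 16 (O): bond orders sum to 2 → 0 H
Lipinski HBD = 3.
Acceptors: N atoms = 2, O atoms = 4 → HBA = 6.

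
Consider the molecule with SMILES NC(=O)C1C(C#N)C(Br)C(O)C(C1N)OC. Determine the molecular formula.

Walk through each heavy atom and fill implicit hydrogens from standard valence (C 4, N 3, O 2, S 2, halogen 1):
  atom 1: N, bond orders sum to 1 (valence 3) → 2 H
  atom 2: C, bond orders sum to 4 (valence 4) → 0 H
  atom 3: O, bond orders sum to 2 (valence 2) → 0 H
  atom 4: C, bond orders sum to 3 (valence 4) → 1 H
  atom 5: C, bond orders sum to 3 (valence 4) → 1 H
  atom 6: C, bond orders sum to 4 (valence 4) → 0 H
  atom 7: N, bond orders sum to 3 (valence 3) → 0 H
  atom 8: C, bond orders sum to 3 (valence 4) → 1 H
  atom 9: Br (halogen, monovalent) → 0 H
  atom 10: C, bond orders sum to 3 (valence 4) → 1 H
  atom 11: O, bond orders sum to 1 (valence 2) → 1 H
  atom 12: C, bond orders sum to 3 (valence 4) → 1 H
  atom 13: C, bond orders sum to 3 (valence 4) → 1 H
  atom 14: N, bond orders sum to 1 (valence 3) → 2 H
  atom 15: O, bond orders sum to 2 (valence 2) → 0 H
  atom 16: C, bond orders sum to 1 (valence 4) → 3 H
Totals → C:9, H:14, Br:1, N:3, O:3.
In Hill order: C9H14BrN3O3.

C9H14BrN3O3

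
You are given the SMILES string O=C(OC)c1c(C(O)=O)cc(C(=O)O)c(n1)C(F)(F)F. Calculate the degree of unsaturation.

7

Molecular formula: C10H6F3NO6.
DoU = (2C + 2 + N − H − X) / 2, where X is the halogen count and O/S are ignored.
    = (2·10 + 2 + 1 − 6 − 3) / 2 = 14 / 2 = 7.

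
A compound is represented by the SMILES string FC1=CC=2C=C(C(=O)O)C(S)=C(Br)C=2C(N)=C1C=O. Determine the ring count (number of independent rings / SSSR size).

2

In SMILES, each pair of matching ring-closure digits denotes one ring-closing bond; the number of such bonds equals the number of independent rings.
Ring-closure bonds here: 2.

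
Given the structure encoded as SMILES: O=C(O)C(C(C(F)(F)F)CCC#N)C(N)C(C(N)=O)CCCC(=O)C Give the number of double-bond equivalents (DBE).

Degree of unsaturation = (number of rings) + (number of π bonds).
Ring closures in the SMILES: 0.
π bonds: 3 double bonds (each 1 DoU), 1 triple bond (each 2 DoU) → 5 DoU from unsaturation.
Total DoU = 0 + 5 = 5.

5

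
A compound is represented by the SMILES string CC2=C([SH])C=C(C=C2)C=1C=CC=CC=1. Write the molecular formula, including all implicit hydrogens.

C13H12S

Walk through each heavy atom and fill implicit hydrogens from standard valence (C 4, N 3, O 2, S 2, halogen 1):
  atom 1: C, bond orders sum to 1 (valence 4) → 3 H
  atom 2: C, bond orders sum to 4 (valence 4) → 0 H
  atom 3: C, bond orders sum to 4 (valence 4) → 0 H
  atom 4: S with explicit H count 1
  atom 5: C, bond orders sum to 3 (valence 4) → 1 H
  atom 6: C, bond orders sum to 4 (valence 4) → 0 H
  atom 7: C, bond orders sum to 3 (valence 4) → 1 H
  atom 8: C, bond orders sum to 3 (valence 4) → 1 H
  atom 9: C, bond orders sum to 4 (valence 4) → 0 H
  atom 10: C, bond orders sum to 3 (valence 4) → 1 H
  atom 11: C, bond orders sum to 3 (valence 4) → 1 H
  atom 12: C, bond orders sum to 3 (valence 4) → 1 H
  atom 13: C, bond orders sum to 3 (valence 4) → 1 H
  atom 14: C, bond orders sum to 3 (valence 4) → 1 H
Totals → C:13, H:12, S:1.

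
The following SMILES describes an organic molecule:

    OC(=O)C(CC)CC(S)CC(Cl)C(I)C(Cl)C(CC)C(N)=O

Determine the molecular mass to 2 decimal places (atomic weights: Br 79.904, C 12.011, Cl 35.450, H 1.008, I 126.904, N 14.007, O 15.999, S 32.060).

484.21 g/mol

First, the molecular formula is C14H24Cl2INO3S (counting implicit H from valence).
  C: 14 × 12.011 = 168.154
  Cl: 2 × 35.450 = 70.900
  H: 24 × 1.008 = 24.192
  I: 1 × 126.904 = 126.904
  N: 1 × 14.007 = 14.007
  O: 3 × 15.999 = 47.997
  S: 1 × 32.060 = 32.060
Sum: 14×12.011 + 2×35.450 + 24×1.008 + 1×126.904 + 1×14.007 + 3×15.999 + 1×32.060 = 484.214 → 484.21 g/mol.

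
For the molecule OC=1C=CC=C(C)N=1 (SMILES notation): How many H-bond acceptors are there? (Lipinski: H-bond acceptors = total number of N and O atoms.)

2

N atoms: 1; O atoms: 1.
Lipinski HBA = 1 + 1 = 2.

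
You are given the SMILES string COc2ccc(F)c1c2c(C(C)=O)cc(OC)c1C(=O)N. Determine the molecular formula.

Walk through each heavy atom and fill implicit hydrogens from standard valence (C 4, N 3, O 2, S 2, halogen 1); for lowercase aromatic atoms, an aromatic c carries 1 H when it has two neighbours and 0 H with three, and aromatic n carries 0 H:
  atom 1: C, bond orders sum to 1 (valence 4) → 3 H
  atom 2: O, bond orders sum to 2 (valence 2) → 0 H
  atom 3: aromatic c, 3 neighbours → 0 H
  atom 4: aromatic c, 2 neighbours → 1 H
  atom 5: aromatic c, 2 neighbours → 1 H
  atom 6: aromatic c, 3 neighbours → 0 H
  atom 7: F (halogen, monovalent) → 0 H
  atom 8: aromatic c, 3 neighbours → 0 H
  atom 9: aromatic c, 3 neighbours → 0 H
  atom 10: aromatic c, 3 neighbours → 0 H
  atom 11: C, bond orders sum to 4 (valence 4) → 0 H
  atom 12: C, bond orders sum to 1 (valence 4) → 3 H
  atom 13: O, bond orders sum to 2 (valence 2) → 0 H
  atom 14: aromatic c, 2 neighbours → 1 H
  atom 15: aromatic c, 3 neighbours → 0 H
  atom 16: O, bond orders sum to 2 (valence 2) → 0 H
  atom 17: C, bond orders sum to 1 (valence 4) → 3 H
  atom 18: aromatic c, 3 neighbours → 0 H
  atom 19: C, bond orders sum to 4 (valence 4) → 0 H
  atom 20: O, bond orders sum to 2 (valence 2) → 0 H
  atom 21: N, bond orders sum to 1 (valence 3) → 2 H
Totals → C:15, H:14, F:1, N:1, O:4.
In Hill order: C15H14FNO4.

C15H14FNO4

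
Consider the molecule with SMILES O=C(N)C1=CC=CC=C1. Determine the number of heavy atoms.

Every atom symbol written in the SMILES (organic subset) is one heavy atom; implicit H are not written.
Heavy atoms by element → C:7, N:1, O:1.
Total: 9.

9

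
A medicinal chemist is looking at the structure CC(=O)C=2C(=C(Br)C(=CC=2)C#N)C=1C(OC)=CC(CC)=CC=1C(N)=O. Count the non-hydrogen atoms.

25

Every atom symbol written in the SMILES (organic subset) is one heavy atom; implicit H are not written.
Heavy atoms by element → Br:1, C:19, N:2, O:3.
Total: 25.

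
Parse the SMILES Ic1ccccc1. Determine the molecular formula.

Walk through each heavy atom and fill implicit hydrogens from standard valence (C 4, N 3, O 2, S 2, halogen 1); for lowercase aromatic atoms, an aromatic c carries 1 H when it has two neighbours and 0 H with three, and aromatic n carries 0 H:
  atom 1: I (halogen, monovalent) → 0 H
  atom 2: aromatic c, 3 neighbours → 0 H
  atom 3: aromatic c, 2 neighbours → 1 H
  atom 4: aromatic c, 2 neighbours → 1 H
  atom 5: aromatic c, 2 neighbours → 1 H
  atom 6: aromatic c, 2 neighbours → 1 H
  atom 7: aromatic c, 2 neighbours → 1 H
Totals → C:6, H:5, I:1.

C6H5I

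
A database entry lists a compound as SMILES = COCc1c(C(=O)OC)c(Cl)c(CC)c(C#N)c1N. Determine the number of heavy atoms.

Every atom symbol written in the SMILES (organic subset) is one heavy atom; implicit H are not written.
Heavy atoms by element → C:13, Cl:1, N:2, O:3.
Total: 19.

19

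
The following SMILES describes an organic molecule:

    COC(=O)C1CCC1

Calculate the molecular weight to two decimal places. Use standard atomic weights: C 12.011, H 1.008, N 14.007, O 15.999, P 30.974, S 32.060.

114.14 g/mol

First, the molecular formula is C6H10O2 (counting implicit H from valence).
  C: 6 × 12.011 = 72.066
  H: 10 × 1.008 = 10.080
  O: 2 × 15.999 = 31.998
Sum: 6×12.011 + 10×1.008 + 2×15.999 = 114.144 → 114.14 g/mol.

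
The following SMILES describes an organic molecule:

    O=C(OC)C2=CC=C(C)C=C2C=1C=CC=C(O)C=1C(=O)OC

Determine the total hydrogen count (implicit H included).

Walk through each heavy atom and fill implicit hydrogens from standard valence (C 4, N 3, O 2, S 2, halogen 1):
  atom 1: O, bond orders sum to 2 (valence 2) → 0 H
  atom 2: C, bond orders sum to 4 (valence 4) → 0 H
  atom 3: O, bond orders sum to 2 (valence 2) → 0 H
  atom 4: C, bond orders sum to 1 (valence 4) → 3 H
  atom 5: C, bond orders sum to 4 (valence 4) → 0 H
  atom 6: C, bond orders sum to 3 (valence 4) → 1 H
  atom 7: C, bond orders sum to 3 (valence 4) → 1 H
  atom 8: C, bond orders sum to 4 (valence 4) → 0 H
  atom 9: C, bond orders sum to 1 (valence 4) → 3 H
  atom 10: C, bond orders sum to 3 (valence 4) → 1 H
  atom 11: C, bond orders sum to 4 (valence 4) → 0 H
  atom 12: C, bond orders sum to 4 (valence 4) → 0 H
  atom 13: C, bond orders sum to 3 (valence 4) → 1 H
  atom 14: C, bond orders sum to 3 (valence 4) → 1 H
  atom 15: C, bond orders sum to 3 (valence 4) → 1 H
  atom 16: C, bond orders sum to 4 (valence 4) → 0 H
  atom 17: O, bond orders sum to 1 (valence 2) → 1 H
  atom 18: C, bond orders sum to 4 (valence 4) → 0 H
  atom 19: C, bond orders sum to 4 (valence 4) → 0 H
  atom 20: O, bond orders sum to 2 (valence 2) → 0 H
  atom 21: O, bond orders sum to 2 (valence 2) → 0 H
  atom 22: C, bond orders sum to 1 (valence 4) → 3 H
Total hydrogens: 16.

16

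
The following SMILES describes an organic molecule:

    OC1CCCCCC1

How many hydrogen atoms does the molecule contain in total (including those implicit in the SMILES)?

14

Walk through each heavy atom and fill implicit hydrogens from standard valence (C 4, N 3, O 2, S 2, halogen 1):
  atom 1: O, bond orders sum to 1 (valence 2) → 1 H
  atom 2: C, bond orders sum to 3 (valence 4) → 1 H
  atom 3: C, bond orders sum to 2 (valence 4) → 2 H
  atom 4: C, bond orders sum to 2 (valence 4) → 2 H
  atom 5: C, bond orders sum to 2 (valence 4) → 2 H
  atom 6: C, bond orders sum to 2 (valence 4) → 2 H
  atom 7: C, bond orders sum to 2 (valence 4) → 2 H
  atom 8: C, bond orders sum to 2 (valence 4) → 2 H
Total hydrogens: 14.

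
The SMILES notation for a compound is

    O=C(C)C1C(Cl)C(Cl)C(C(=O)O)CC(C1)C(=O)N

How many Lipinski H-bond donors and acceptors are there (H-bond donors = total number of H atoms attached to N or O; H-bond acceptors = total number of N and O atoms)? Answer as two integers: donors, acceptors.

3, 5

Donors: find every N or O and count the H atoms it carries.
  atom 1 (O): bond orders sum to 2 → 0 H
  atom 11 (O): bond orders sum to 2 → 0 H
  atom 12 (O): bond orders sum to 1 → 1 H
  atom 17 (O): bond orders sum to 2 → 0 H
  atom 18 (N): bond orders sum to 1 → 2 H
Lipinski HBD = 3.
Acceptors: N atoms = 1, O atoms = 4 → HBA = 5.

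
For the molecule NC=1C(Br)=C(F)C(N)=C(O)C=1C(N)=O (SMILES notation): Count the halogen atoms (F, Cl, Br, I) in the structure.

Halogen atoms appear at heavy-atom positions 4, 6 (1×Br, 1×F).
Other groups present: 1 amide, 1 hydroxyl, 2 primary amine.
Halogen count: 2.

2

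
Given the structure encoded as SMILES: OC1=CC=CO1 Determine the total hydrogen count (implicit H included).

Walk through each heavy atom and fill implicit hydrogens from standard valence (C 4, N 3, O 2, S 2, halogen 1):
  atom 1: O, bond orders sum to 1 (valence 2) → 1 H
  atom 2: C, bond orders sum to 4 (valence 4) → 0 H
  atom 3: C, bond orders sum to 3 (valence 4) → 1 H
  atom 4: C, bond orders sum to 3 (valence 4) → 1 H
  atom 5: C, bond orders sum to 3 (valence 4) → 1 H
  atom 6: O, bond orders sum to 2 (valence 2) → 0 H
Total hydrogens: 4.

4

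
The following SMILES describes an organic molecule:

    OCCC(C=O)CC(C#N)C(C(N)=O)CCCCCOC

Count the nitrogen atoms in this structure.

Scan the SMILES for N atoms (remember two-letter symbols like Cl and Br are single atoms).
Nitrogen count: 2.

2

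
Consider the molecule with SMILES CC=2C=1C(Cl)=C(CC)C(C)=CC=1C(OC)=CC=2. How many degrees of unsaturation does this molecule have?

Molecular formula: C15H17ClO.
DoU = (2C + 2 + N − H − X) / 2, where X is the halogen count and O/S are ignored.
    = (2·15 + 2 + 0 − 17 − 1) / 2 = 14 / 2 = 7.

7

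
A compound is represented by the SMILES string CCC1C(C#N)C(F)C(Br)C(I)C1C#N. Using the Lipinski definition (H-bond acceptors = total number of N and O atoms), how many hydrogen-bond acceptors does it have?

2

N atoms: 2; O atoms: 0.
Lipinski HBA = 2 + 0 = 2.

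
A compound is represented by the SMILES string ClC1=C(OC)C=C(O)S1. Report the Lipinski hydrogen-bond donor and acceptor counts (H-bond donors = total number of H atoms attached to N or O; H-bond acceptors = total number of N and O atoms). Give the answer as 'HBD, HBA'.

Donors: find every N or O and count the H atoms it carries.
  atom 4 (O): bond orders sum to 2 → 0 H
  atom 8 (O): bond orders sum to 1 → 1 H
Lipinski HBD = 1.
Acceptors: N atoms = 0, O atoms = 2 → HBA = 2.

1, 2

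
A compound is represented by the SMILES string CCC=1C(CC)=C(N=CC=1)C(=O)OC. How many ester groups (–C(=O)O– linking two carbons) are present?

1

The ester motif appears at heavy-atom position 11 in the SMILES.
Ester count: 1.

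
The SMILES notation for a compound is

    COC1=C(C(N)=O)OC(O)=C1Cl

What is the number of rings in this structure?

1

In SMILES, each pair of matching ring-closure digits denotes one ring-closing bond; the number of such bonds equals the number of independent rings.
Ring-closure bonds here: 1.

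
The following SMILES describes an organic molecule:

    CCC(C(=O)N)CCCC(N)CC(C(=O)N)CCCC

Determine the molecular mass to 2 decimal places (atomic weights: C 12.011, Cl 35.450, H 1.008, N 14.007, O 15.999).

First, the molecular formula is C15H31N3O2 (counting implicit H from valence).
  C: 15 × 12.011 = 180.165
  H: 31 × 1.008 = 31.248
  N: 3 × 14.007 = 42.021
  O: 2 × 15.999 = 31.998
Sum: 15×12.011 + 31×1.008 + 3×14.007 + 2×15.999 = 285.432 → 285.43 g/mol.

285.43 g/mol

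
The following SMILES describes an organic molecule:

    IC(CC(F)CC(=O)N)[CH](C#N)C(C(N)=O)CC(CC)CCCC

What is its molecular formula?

C17H29FIN3O2

Walk through each heavy atom and fill implicit hydrogens from standard valence (C 4, N 3, O 2, S 2, halogen 1):
  atom 1: I (halogen, monovalent) → 0 H
  atom 2: C, bond orders sum to 3 (valence 4) → 1 H
  atom 3: C, bond orders sum to 2 (valence 4) → 2 H
  atom 4: C, bond orders sum to 3 (valence 4) → 1 H
  atom 5: F (halogen, monovalent) → 0 H
  atom 6: C, bond orders sum to 2 (valence 4) → 2 H
  atom 7: C, bond orders sum to 4 (valence 4) → 0 H
  atom 8: O, bond orders sum to 2 (valence 2) → 0 H
  atom 9: N, bond orders sum to 1 (valence 3) → 2 H
  atom 10: C with explicit H count 1
  atom 11: C, bond orders sum to 4 (valence 4) → 0 H
  atom 12: N, bond orders sum to 3 (valence 3) → 0 H
  atom 13: C, bond orders sum to 3 (valence 4) → 1 H
  atom 14: C, bond orders sum to 4 (valence 4) → 0 H
  atom 15: N, bond orders sum to 1 (valence 3) → 2 H
  atom 16: O, bond orders sum to 2 (valence 2) → 0 H
  atom 17: C, bond orders sum to 2 (valence 4) → 2 H
  atom 18: C, bond orders sum to 3 (valence 4) → 1 H
  atom 19: C, bond orders sum to 2 (valence 4) → 2 H
  atom 20: C, bond orders sum to 1 (valence 4) → 3 H
  atom 21: C, bond orders sum to 2 (valence 4) → 2 H
  atom 22: C, bond orders sum to 2 (valence 4) → 2 H
  atom 23: C, bond orders sum to 2 (valence 4) → 2 H
  atom 24: C, bond orders sum to 1 (valence 4) → 3 H
Totals → C:17, H:29, F:1, I:1, N:3, O:2.
In Hill order: C17H29FIN3O2.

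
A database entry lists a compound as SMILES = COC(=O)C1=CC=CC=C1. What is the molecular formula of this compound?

C8H8O2

Walk through each heavy atom and fill implicit hydrogens from standard valence (C 4, N 3, O 2, S 2, halogen 1):
  atom 1: C, bond orders sum to 1 (valence 4) → 3 H
  atom 2: O, bond orders sum to 2 (valence 2) → 0 H
  atom 3: C, bond orders sum to 4 (valence 4) → 0 H
  atom 4: O, bond orders sum to 2 (valence 2) → 0 H
  atom 5: C, bond orders sum to 4 (valence 4) → 0 H
  atom 6: C, bond orders sum to 3 (valence 4) → 1 H
  atom 7: C, bond orders sum to 3 (valence 4) → 1 H
  atom 8: C, bond orders sum to 3 (valence 4) → 1 H
  atom 9: C, bond orders sum to 3 (valence 4) → 1 H
  atom 10: C, bond orders sum to 3 (valence 4) → 1 H
Totals → C:8, H:8, O:2.
In Hill order: C8H8O2.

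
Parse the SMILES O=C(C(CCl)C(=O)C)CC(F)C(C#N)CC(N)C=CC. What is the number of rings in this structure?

In SMILES, each pair of matching ring-closure digits denotes one ring-closing bond; the number of such bonds equals the number of independent rings.
Ring-closure bonds here: 0.

0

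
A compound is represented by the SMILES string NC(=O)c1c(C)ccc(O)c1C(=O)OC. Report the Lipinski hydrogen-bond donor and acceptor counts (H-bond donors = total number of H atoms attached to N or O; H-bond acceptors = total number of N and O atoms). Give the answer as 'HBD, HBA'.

3, 5

Donors: find every N or O and count the H atoms it carries.
  atom 1 (N): bond orders sum to 1 → 2 H
  atom 3 (O): bond orders sum to 2 → 0 H
  atom 10 (O): bond orders sum to 1 → 1 H
  atom 13 (O): bond orders sum to 2 → 0 H
  atom 14 (O): bond orders sum to 2 → 0 H
Lipinski HBD = 3.
Acceptors: N atoms = 1, O atoms = 4 → HBA = 5.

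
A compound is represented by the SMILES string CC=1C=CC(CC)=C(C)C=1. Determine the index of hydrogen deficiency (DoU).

4

Degree of unsaturation = (number of rings) + (number of π bonds).
Ring closures in the SMILES: 1.
π bonds: 3 double bonds (each 1 DoU) → 3 DoU from unsaturation.
Total DoU = 1 + 3 = 4.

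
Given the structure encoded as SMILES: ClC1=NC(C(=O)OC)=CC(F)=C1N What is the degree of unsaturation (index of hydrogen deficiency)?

Molecular formula: C7H6ClFN2O2.
DoU = (2C + 2 + N − H − X) / 2, where X is the halogen count and O/S are ignored.
    = (2·7 + 2 + 2 − 6 − 2) / 2 = 10 / 2 = 5.

5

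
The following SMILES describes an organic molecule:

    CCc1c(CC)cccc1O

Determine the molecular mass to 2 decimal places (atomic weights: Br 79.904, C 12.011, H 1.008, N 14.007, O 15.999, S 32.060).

150.22 g/mol

First, the molecular formula is C10H14O (counting implicit H from valence).
  C: 10 × 12.011 = 120.110
  H: 14 × 1.008 = 14.112
  O: 1 × 15.999 = 15.999
Sum: 10×12.011 + 14×1.008 + 1×15.999 = 150.221 → 150.22 g/mol.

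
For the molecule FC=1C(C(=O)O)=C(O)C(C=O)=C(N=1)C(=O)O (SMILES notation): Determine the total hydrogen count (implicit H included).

Walk through each heavy atom and fill implicit hydrogens from standard valence (C 4, N 3, O 2, S 2, halogen 1):
  atom 1: F (halogen, monovalent) → 0 H
  atom 2: C, bond orders sum to 4 (valence 4) → 0 H
  atom 3: C, bond orders sum to 4 (valence 4) → 0 H
  atom 4: C, bond orders sum to 4 (valence 4) → 0 H
  atom 5: O, bond orders sum to 2 (valence 2) → 0 H
  atom 6: O, bond orders sum to 1 (valence 2) → 1 H
  atom 7: C, bond orders sum to 4 (valence 4) → 0 H
  atom 8: O, bond orders sum to 1 (valence 2) → 1 H
  atom 9: C, bond orders sum to 4 (valence 4) → 0 H
  atom 10: C, bond orders sum to 3 (valence 4) → 1 H
  atom 11: O, bond orders sum to 2 (valence 2) → 0 H
  atom 12: C, bond orders sum to 4 (valence 4) → 0 H
  atom 13: N, bond orders sum to 3 (valence 3) → 0 H
  atom 14: C, bond orders sum to 4 (valence 4) → 0 H
  atom 15: O, bond orders sum to 2 (valence 2) → 0 H
  atom 16: O, bond orders sum to 1 (valence 2) → 1 H
Total hydrogens: 4.

4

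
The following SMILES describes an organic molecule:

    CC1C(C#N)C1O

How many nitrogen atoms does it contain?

1

Scan the SMILES for N atoms (remember two-letter symbols like Cl and Br are single atoms).
Nitrogen count: 1.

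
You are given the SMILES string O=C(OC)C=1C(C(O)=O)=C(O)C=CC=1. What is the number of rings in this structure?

1

In SMILES, each pair of matching ring-closure digits denotes one ring-closing bond; the number of such bonds equals the number of independent rings.
Ring-closure bonds here: 1.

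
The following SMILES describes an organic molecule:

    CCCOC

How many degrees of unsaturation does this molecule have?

0

Degree of unsaturation = (number of rings) + (number of π bonds).
Ring closures in the SMILES: 0.
π bonds: none → 0 DoU from unsaturation.
Total DoU = 0 + 0 = 0.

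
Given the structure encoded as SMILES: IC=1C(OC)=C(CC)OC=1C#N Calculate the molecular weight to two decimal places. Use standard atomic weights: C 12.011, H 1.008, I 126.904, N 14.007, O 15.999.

First, the molecular formula is C8H8INO2 (counting implicit H from valence).
  C: 8 × 12.011 = 96.088
  H: 8 × 1.008 = 8.064
  I: 1 × 126.904 = 126.904
  N: 1 × 14.007 = 14.007
  O: 2 × 15.999 = 31.998
Sum: 8×12.011 + 8×1.008 + 1×126.904 + 1×14.007 + 2×15.999 = 277.061 → 277.06 g/mol.

277.06 g/mol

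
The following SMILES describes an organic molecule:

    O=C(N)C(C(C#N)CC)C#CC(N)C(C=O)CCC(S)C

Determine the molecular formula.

Walk through each heavy atom and fill implicit hydrogens from standard valence (C 4, N 3, O 2, S 2, halogen 1):
  atom 1: O, bond orders sum to 2 (valence 2) → 0 H
  atom 2: C, bond orders sum to 4 (valence 4) → 0 H
  atom 3: N, bond orders sum to 1 (valence 3) → 2 H
  atom 4: C, bond orders sum to 3 (valence 4) → 1 H
  atom 5: C, bond orders sum to 3 (valence 4) → 1 H
  atom 6: C, bond orders sum to 4 (valence 4) → 0 H
  atom 7: N, bond orders sum to 3 (valence 3) → 0 H
  atom 8: C, bond orders sum to 2 (valence 4) → 2 H
  atom 9: C, bond orders sum to 1 (valence 4) → 3 H
  atom 10: C, bond orders sum to 4 (valence 4) → 0 H
  atom 11: C, bond orders sum to 4 (valence 4) → 0 H
  atom 12: C, bond orders sum to 3 (valence 4) → 1 H
  atom 13: N, bond orders sum to 1 (valence 3) → 2 H
  atom 14: C, bond orders sum to 3 (valence 4) → 1 H
  atom 15: C, bond orders sum to 3 (valence 4) → 1 H
  atom 16: O, bond orders sum to 2 (valence 2) → 0 H
  atom 17: C, bond orders sum to 2 (valence 4) → 2 H
  atom 18: C, bond orders sum to 2 (valence 4) → 2 H
  atom 19: C, bond orders sum to 3 (valence 4) → 1 H
  atom 20: S, bond orders sum to 1 (valence 2) → 1 H
  atom 21: C, bond orders sum to 1 (valence 4) → 3 H
Totals → C:15, H:23, N:3, O:2, S:1.
In Hill order: C15H23N3O2S.

C15H23N3O2S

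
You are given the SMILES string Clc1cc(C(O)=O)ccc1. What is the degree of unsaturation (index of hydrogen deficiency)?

5

Molecular formula: C7H5ClO2.
DoU = (2C + 2 + N − H − X) / 2, where X is the halogen count and O/S are ignored.
    = (2·7 + 2 + 0 − 5 − 1) / 2 = 10 / 2 = 5.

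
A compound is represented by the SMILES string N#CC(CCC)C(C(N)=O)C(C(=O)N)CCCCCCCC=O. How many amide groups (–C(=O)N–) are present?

The amide motif appears at heavy-atom positions 8, 12 in the SMILES.
Other groups present: 1 aldehyde, 1 nitrile.
Amide count: 2.

2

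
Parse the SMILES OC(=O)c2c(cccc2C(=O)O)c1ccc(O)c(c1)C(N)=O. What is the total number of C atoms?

15

Count every carbon token in the SMILES (each C, including those in ring-closure positions and inside branches).
Carbon count: 15.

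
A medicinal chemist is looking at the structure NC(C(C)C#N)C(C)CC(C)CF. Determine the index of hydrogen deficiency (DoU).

2

Molecular formula: C10H19FN2.
DoU = (2C + 2 + N − H − X) / 2, where X is the halogen count and O/S are ignored.
    = (2·10 + 2 + 2 − 19 − 1) / 2 = 4 / 2 = 2.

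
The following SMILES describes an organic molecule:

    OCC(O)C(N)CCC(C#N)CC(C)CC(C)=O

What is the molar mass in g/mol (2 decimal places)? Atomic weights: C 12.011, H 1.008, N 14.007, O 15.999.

256.35 g/mol

First, the molecular formula is C13H24N2O3 (counting implicit H from valence).
  C: 13 × 12.011 = 156.143
  H: 24 × 1.008 = 24.192
  N: 2 × 14.007 = 28.014
  O: 3 × 15.999 = 47.997
Sum: 13×12.011 + 24×1.008 + 2×14.007 + 3×15.999 = 256.346 → 256.35 g/mol.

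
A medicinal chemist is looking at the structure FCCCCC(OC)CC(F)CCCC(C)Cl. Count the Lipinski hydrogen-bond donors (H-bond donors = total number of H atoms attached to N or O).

0

Donors: find every N or O and count the H atoms it carries.
  atom 7 (O): bond orders sum to 2 → 0 H
Lipinski HBD = 0.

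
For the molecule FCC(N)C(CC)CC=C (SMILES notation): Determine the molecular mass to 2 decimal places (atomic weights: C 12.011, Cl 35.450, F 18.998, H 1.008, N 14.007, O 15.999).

145.22 g/mol

First, the molecular formula is C8H16FN (counting implicit H from valence).
  C: 8 × 12.011 = 96.088
  F: 1 × 18.998 = 18.998
  H: 16 × 1.008 = 16.128
  N: 1 × 14.007 = 14.007
Sum: 8×12.011 + 1×18.998 + 16×1.008 + 1×14.007 = 145.221 → 145.22 g/mol.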